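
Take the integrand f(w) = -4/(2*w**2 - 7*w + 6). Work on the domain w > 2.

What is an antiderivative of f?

Factor the denominator ((w - 2)*(2*w - 3)) and decompose: f = 8/(2*w - 3) - 4/(w - 2); each piece integrates to a log, atan, or power term.
Check: d/dw[-4*log(w - 2) + 4*log(w - 3/2)] = -4/(2*w**2 - 7*w + 6) = f(w).

An antiderivative is F(w) = -4*log(w - 2) + 4*log(w - 3/2).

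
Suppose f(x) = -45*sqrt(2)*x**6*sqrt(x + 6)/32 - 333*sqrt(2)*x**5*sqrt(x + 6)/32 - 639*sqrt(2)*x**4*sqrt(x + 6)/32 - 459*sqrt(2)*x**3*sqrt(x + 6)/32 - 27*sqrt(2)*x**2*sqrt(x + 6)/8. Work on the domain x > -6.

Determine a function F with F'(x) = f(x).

An antiderivative is F(x) = -3*x**7*sqrt(x/2 + 3)/8 - 27*x**6*sqrt(x/2 + 3)/8 - 63*x**5*sqrt(x/2 + 3)/8 - 57*x**4*sqrt(x/2 + 3)/8 - 9*x**3*sqrt(x/2 + 3)/4.

Recognize the product-rule pattern: f = u'v + uv' with u = 3*(x/2 + 3)**(3/2)/4, v = (-x**2 - x)**3, so integration by parts undoes it.
Check: d/dx[-3*x**7*sqrt(x/2 + 3)/8 - 27*x**6*sqrt(x/2 + 3)/8 - 63*x**5*sqrt(x/2 + 3)/8 - 57*x**4*sqrt(x/2 + 3)/8 - 9*x**3*sqrt(x/2 + 3)/4] = sqrt(2)*(-45*x**7 - 603*x**6 - 2637*x**5 - 4293*x**4 - 2862*x**3 - 648*x**2)/(32*sqrt(x + 6)), which equals f(x).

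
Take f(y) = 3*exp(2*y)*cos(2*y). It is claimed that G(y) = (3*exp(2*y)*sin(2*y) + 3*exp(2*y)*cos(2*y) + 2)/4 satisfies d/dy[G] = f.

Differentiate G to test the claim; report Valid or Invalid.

d/dy[G] = 3*exp(2*y)*cos(2*y)
This equals f(y) exactly, so the claim holds.

Valid - differentiating G returns exactly f.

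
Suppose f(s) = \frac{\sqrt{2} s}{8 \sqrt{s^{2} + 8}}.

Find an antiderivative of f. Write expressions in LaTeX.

An antiderivative is F(s) = \frac{\sqrt{\frac{s^{2}}{2} + 4}}{4}.

f matches the chain-rule pattern g'(h)*h' with inner function h(s) = \frac{s^{2}}{2} + 4; substituting u = h(s) collapses the integral.
Check: d/ds[\frac{\sqrt{\frac{s^{2}}{2} + 4}}{4}] = \frac{\sqrt{2} s}{8 \sqrt{s^{2} + 8}} = f(s).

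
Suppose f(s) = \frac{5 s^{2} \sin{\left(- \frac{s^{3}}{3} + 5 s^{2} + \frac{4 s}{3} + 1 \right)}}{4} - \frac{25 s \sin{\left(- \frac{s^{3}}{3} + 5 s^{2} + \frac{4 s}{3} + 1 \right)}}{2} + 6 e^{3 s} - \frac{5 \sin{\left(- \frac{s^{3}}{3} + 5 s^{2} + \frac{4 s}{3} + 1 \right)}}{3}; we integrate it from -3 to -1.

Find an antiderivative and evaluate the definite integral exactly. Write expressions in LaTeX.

Antiderivative: F(s) = \frac{8 e^{3 s} + 5 \cos{\left(- \frac{s^{3}}{3} + 5 s^{2} + \frac{4 s}{3} + 1 \right)}}{4}; value = - \frac{5 \cos{\left(51 \right)}}{4} - \frac{2}{e^{9}} + \frac{2}{e^{3}} + \frac{5 \cos{\left(5 \right)}}{4}

The integrand splits into summands that can be handled one at a time.
F(s) = \frac{8 e^{3 s} + 5 \cos{\left(- \frac{s^{3}}{3} + 5 s^{2} + \frac{4 s}{3} + 1 \right)}}{4} is an antiderivative of f.
Check: d/ds[\frac{8 e^{3 s} + 5 \cos{\left(- \frac{s^{3}}{3} + 5 s^{2} + \frac{4 s}{3} + 1 \right)}}{4}] = \frac{5 s^{2} \sin{\left(- \frac{s^{3}}{3} + 5 s^{2} + \frac{4 s}{3} + 1 \right)}}{4} - \frac{25 s \sin{\left(- \frac{s^{3}}{3} + 5 s^{2} + \frac{4 s}{3} + 1 \right)}}{2} + 6 e^{3 s} - \frac{5 \sin{\left(- \frac{s^{3}}{3} + 5 s^{2} + \frac{4 s}{3} + 1 \right)}}{3} = f(s).
F(-1) = \frac{2}{e^{3}} + \frac{5 \cos{\left(5 \right)}}{4}; F(-3) = \frac{2}{e^{9}} + \frac{5 \cos{\left(51 \right)}}{4}.
Integral = F(-1) - F(-3) = - \frac{5 \cos{\left(51 \right)}}{4} - \frac{2}{e^{9}} + \frac{2}{e^{3}} + \frac{5 \cos{\left(5 \right)}}{4}.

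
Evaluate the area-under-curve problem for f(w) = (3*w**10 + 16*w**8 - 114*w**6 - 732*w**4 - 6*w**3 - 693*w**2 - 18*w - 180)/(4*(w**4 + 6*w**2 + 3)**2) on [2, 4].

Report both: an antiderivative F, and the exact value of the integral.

Antiderivative: F(w) = (2*w**7 - 28*w**5 - 234*w**3 - 120*w + 3)/(8*w**4 + 48*w**2 + 24); value = 60943/15265

A candidate is checked by its d/dw: the result must match f(w).
F(w) = (2*w**7 - 28*w**5 - 234*w**3 - 120*w + 3)/(8*w**4 + 48*w**2 + 24) is an antiderivative of f.
Check: d/dw[(2*w**7 - 28*w**5 - 234*w**3 - 120*w + 3)/(8*w**4 + 48*w**2 + 24)] = (3*w**10 + 16*w**8 - 114*w**6 - 732*w**4 - 6*w**3 - 693*w**2 - 18*w - 180)/(4*w**8 + 48*w**6 + 168*w**4 + 144*w**2 + 36), which equals f(w).
F(4) = -11357/2840; F(2) = -2749/344.
Integral = F(4) - F(2) = 60943/15265.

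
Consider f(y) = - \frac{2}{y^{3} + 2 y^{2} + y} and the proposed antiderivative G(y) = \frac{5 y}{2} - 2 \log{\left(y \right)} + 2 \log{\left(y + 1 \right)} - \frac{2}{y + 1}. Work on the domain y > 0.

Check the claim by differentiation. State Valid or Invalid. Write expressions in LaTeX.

Invalid: d/dy[G] - f = \frac{5}{2}, which is not 0.

d/dy[G] = \frac{5 y^{3} + 10 y^{2} + 5 y - 4}{2 y^{3} + 4 y^{2} + 2 y}
d/dy[G] - f(y) = \frac{5}{2} != 0.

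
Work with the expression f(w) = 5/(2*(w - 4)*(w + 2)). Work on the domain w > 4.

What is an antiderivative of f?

Factor the denominator (2*(w - 4)*(w + 2)) and decompose: f = -5/(12*(w + 2)) + 5/(12*(w - 4)); each piece integrates to a log, atan, or power term.
Check: d/dw[5*log(w - 4)/12 - 5*log(w + 2)/12] = 5/(2*w**2 - 4*w - 16), which equals f(w).

An antiderivative is F(w) = 5*log(w - 4)/12 - 5*log(w + 2)/12.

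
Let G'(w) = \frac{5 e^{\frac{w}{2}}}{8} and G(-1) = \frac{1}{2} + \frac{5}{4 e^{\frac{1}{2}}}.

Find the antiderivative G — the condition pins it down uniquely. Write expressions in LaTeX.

The proposed G(w) is checked by its d/dw: the result must match the given G'(w).
A general antiderivative is \frac{5 e^{\frac{w}{2}}}{4} + C.
The condition gives C = \frac{1}{2} + \frac{5}{4 e^{\frac{1}{2}}} - (\frac{5}{4 e^{\frac{1}{2}}}) = \frac{1}{2}.
So G(w) = \frac{5 e^{\frac{w}{2}} + 2}{4}.
Check: d/dw[\frac{5 e^{\frac{w}{2}} + 2}{4}] = \frac{5 e^{\frac{w}{2}}}{8} = G'(w).

G(w) = \frac{5 e^{\frac{w}{2}} + 2}{4}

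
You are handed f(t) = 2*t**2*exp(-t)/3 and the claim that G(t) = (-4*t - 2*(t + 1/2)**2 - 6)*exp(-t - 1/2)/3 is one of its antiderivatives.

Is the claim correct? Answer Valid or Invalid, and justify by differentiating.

Invalid: d/dt[G] - f = (-4*t**2*exp(1/2) + 4*t**2 + 4*t + 1)*exp(-1/2)*exp(-t)/6, which is not 0.

d/dt[G] = (4*t**2 + 4*t + 1)*exp(-1/2)*exp(-t)/6
d/dt[G] - f(t) = (-4*t**2*exp(1/2) + 4*t**2 + 4*t + 1)*exp(-1/2)*exp(-t)/6 != 0.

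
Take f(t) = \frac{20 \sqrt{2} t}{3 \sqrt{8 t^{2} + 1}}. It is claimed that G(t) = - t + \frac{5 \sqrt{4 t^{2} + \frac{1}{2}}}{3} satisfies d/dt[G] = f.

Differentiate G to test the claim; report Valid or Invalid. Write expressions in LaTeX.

d/dt[G] = \frac{20 \sqrt{2} t - 3 \sqrt{8 t^{2} + 1}}{3 \sqrt{8 t^{2} + 1}}
d/dt[G] - f(t) = -1 != 0.

Invalid: d/dt[G] - f = -1, which is not 0.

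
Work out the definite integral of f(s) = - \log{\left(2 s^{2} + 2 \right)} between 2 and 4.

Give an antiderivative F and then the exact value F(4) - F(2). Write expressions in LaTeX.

An antiderivative F(s) passes only if d/ds[F] lands on f(s) exactly.
F(s) = - s \log{\left(2 s^{2} + 2 \right)} + 2 s - 2 \operatorname{atan}{\left(s \right)} is an antiderivative of f.
Check: d/ds[- s \log{\left(2 s^{2} + 2 \right)} + 2 s - 2 \operatorname{atan}{\left(s \right)}] = - \log{\left(s^{2} + 1 \right)} - \log{\left(2 \right)}, which equals f(s).
F(4) = - 4 \log{\left(34 \right)} - 2 \operatorname{atan}{\left(4 \right)} + 8; F(2) = - 2 \log{\left(10 \right)} - 2 \operatorname{atan}{\left(2 \right)} + 4.
Integral = F(4) - F(2) = - 4 \log{\left(34 \right)} - 2 \operatorname{atan}{\left(4 \right)} + 2 \operatorname{atan}{\left(2 \right)} + 4 + 2 \log{\left(10 \right)}.

Antiderivative: F(s) = - s \log{\left(2 s^{2} + 2 \right)} + 2 s - 2 \operatorname{atan}{\left(s \right)}; value = - 4 \log{\left(34 \right)} - 2 \operatorname{atan}{\left(4 \right)} + 2 \operatorname{atan}{\left(2 \right)} + 4 + 2 \log{\left(10 \right)}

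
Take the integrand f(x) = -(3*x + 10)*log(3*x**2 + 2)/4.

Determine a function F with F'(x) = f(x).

An antiderivative is F(x) = -(9*x**2*log(3*x**2 + 2) - 9*x**2 + 60*x*log(3*x**2 + 2) - 120*x + 6*log(x**2 + 2/3) + 40*sqrt(6)*atan(sqrt(6)*x/2))/24.

Recover f(x) by differentiating a candidate F(x); any mismatch rules it out.
Check: d/dx[-(9*x**2*log(3*x**2 + 2) - 9*x**2 + 60*x*log(3*x**2 + 2) - 120*x + 6*log(x**2 + 2/3) + 40*sqrt(6)*atan(sqrt(6)*x/2))/24] = -3*x*log(3*x**2 + 2)/4 - 5*log(3*x**2 + 2)/2, which equals f(x).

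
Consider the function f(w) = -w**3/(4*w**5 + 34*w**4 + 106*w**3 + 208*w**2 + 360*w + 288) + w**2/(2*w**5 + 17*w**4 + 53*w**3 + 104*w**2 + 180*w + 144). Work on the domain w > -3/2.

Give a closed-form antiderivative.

An antiderivative is F(w) = 21*log(w + 3/2)/250 - 15*log(w + 3)/26 + 12*log(w + 4)/25 + 21*log(w**2 + 4)/3250 + 53*atan(w/2)/1625.

The denominator factors as 2*(w + 3)*(w + 4)*(2*w + 3)*(w**2 + 4); partial fractions split f into directly integrable pieces: (21*w + 106)/(1625*(w**2 + 4)) + 21/(125*(2*w + 3)) + 12/(25*(w + 4)) - 15/(26*(w + 3)).
Check: d/dw[21*log(w + 3/2)/250 - 15*log(w + 3)/26 + 12*log(w + 4)/25 + 21*log(w**2 + 4)/3250 + 53*atan(w/2)/1625] = (-w**3 + 2*w**2)/(4*w**5 + 34*w**4 + 106*w**3 + 208*w**2 + 360*w + 288), which equals f(w).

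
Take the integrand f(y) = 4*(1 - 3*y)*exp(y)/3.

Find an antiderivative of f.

f has the shape u'v + uv' for u = 16/3 - 4*y and v = exp(y) — it is the derivative of the product u*v.
Check: d/dy[-4*y*exp(y) + 16*exp(y)/3] = -4*y*exp(y) + 4*exp(y)/3, which equals f(y).

An antiderivative is F(y) = -4*y*exp(y) + 16*exp(y)/3.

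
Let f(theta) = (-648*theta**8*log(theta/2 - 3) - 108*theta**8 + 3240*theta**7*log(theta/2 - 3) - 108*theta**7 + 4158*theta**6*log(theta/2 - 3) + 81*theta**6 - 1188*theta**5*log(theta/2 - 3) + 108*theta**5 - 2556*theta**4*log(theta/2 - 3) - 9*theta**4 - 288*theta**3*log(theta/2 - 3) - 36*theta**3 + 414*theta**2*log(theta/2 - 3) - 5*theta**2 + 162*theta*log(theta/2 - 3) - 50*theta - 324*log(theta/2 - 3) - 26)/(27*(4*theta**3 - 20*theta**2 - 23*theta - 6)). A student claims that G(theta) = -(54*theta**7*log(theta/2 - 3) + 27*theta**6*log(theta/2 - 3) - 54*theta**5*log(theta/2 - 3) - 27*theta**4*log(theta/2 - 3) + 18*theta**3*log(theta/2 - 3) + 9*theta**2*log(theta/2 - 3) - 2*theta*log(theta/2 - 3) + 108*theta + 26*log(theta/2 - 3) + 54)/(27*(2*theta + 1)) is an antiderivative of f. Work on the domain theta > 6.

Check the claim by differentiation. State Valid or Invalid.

Valid. The derivative of G reproduces f.

d/dtheta[G] = (-648*theta**8*log(theta/2 - 3) - 108*theta**8 + 3240*theta**7*log(theta/2 - 3) - 108*theta**7 + 4158*theta**6*log(theta/2 - 3) + 81*theta**6 - 1188*theta**5*log(theta/2 - 3) + 108*theta**5 - 2556*theta**4*log(theta/2 - 3) - 9*theta**4 - 288*theta**3*log(theta/2 - 3) - 36*theta**3 + 414*theta**2*log(theta/2 - 3) - 5*theta**2 + 162*theta*log(theta/2 - 3) - 50*theta - 324*log(theta/2 - 3) - 26)/(108*theta**3 - 540*theta**2 - 621*theta - 162)
This equals f(theta) exactly, so the claim holds.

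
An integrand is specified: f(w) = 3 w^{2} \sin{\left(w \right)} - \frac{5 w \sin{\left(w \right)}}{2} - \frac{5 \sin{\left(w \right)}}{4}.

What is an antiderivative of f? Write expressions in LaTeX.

Integrate term by term and add the pieces.
Check: d/dw[- \frac{12 w^{2} \cos{\left(w \right)} - 24 w \sin{\left(w \right)} - 10 w \cos{\left(w \right)} + 10 \sin{\left(w \right)} - 29 \cos{\left(w \right)}}{4}] = 3 w^{2} \sin{\left(w \right)} - \frac{5 w \sin{\left(w \right)}}{2} - \frac{5 \sin{\left(w \right)}}{4} = f(w).

An antiderivative is F(w) = - \frac{12 w^{2} \cos{\left(w \right)} - 24 w \sin{\left(w \right)} - 10 w \cos{\left(w \right)} + 10 \sin{\left(w \right)} - 29 \cos{\left(w \right)}}{4}.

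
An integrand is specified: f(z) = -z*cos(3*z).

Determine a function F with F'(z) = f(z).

Whatever form F(z) takes, F'(z) = f(z) is non-negotiable.
Check: d/dz[(-3*z*sin(3*z) - cos(3*z))/9] = -z*cos(3*z) = f(z).

An antiderivative is F(z) = (-3*z*sin(3*z) - cos(3*z))/9.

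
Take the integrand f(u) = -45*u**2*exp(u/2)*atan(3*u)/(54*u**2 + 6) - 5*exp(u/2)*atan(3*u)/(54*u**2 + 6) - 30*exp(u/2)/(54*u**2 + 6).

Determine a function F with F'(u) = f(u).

An antiderivative is F(u) = -5*exp(u/2)*atan(3*u)/3.

f has the shape v'r + vr' for v = -5*atan(3*u)/3 and r = exp(u/2) — it is the derivative of the product v*r.
Check: d/du[-5*exp(u/2)*atan(3*u)/3] = (-45*u**2*exp(u/2)*atan(3*u) - 5*exp(u/2)*atan(3*u) - 30*exp(u/2))/(54*u**2 + 6), which equals f(u).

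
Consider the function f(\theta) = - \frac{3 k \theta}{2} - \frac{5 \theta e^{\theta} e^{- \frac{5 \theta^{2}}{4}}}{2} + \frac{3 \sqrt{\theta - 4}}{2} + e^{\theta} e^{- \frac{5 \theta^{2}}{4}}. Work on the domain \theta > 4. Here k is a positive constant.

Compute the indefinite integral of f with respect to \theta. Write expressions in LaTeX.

The integrand splits into summands that can be handled one at a time.
Check: d/d\theta[- \frac{3 k \theta^{2} - 4 \theta \sqrt{\theta - 4} + 16 \sqrt{\theta - 4} - 4 e^{\theta} e^{- \frac{5 \theta^{2}}{4}}}{4}] = \frac{\left(- 3 k \theta \sqrt{\theta - 4} e^{\frac{5 \theta^{2}}{4}} - 5 \theta \sqrt{\theta - 4} e^{\theta} + 3 \theta e^{\frac{5 \theta^{2}}{4}} + 2 \sqrt{\theta - 4} e^{\theta} - 12 e^{\frac{5 \theta^{2}}{4}}\right) e^{- \frac{5 \theta^{2}}{4}}}{2 \sqrt{\theta - 4}}, which equals f(\theta).

F(\theta) = - \frac{3 k \theta^{2} - 4 \theta \sqrt{\theta - 4} + 16 \sqrt{\theta - 4} - 4 e^{\theta} e^{- \frac{5 \theta^{2}}{4}}}{4} + C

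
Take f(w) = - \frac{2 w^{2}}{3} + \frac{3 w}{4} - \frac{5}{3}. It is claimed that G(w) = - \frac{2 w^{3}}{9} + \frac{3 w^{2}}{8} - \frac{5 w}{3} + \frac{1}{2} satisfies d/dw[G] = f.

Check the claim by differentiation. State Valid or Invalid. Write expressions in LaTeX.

Valid - the claim checks out under differentiation.

d/dw[G] = - \frac{2 w^{2}}{3} + \frac{3 w}{4} - \frac{5}{3}
This equals f(w) exactly, so the claim holds.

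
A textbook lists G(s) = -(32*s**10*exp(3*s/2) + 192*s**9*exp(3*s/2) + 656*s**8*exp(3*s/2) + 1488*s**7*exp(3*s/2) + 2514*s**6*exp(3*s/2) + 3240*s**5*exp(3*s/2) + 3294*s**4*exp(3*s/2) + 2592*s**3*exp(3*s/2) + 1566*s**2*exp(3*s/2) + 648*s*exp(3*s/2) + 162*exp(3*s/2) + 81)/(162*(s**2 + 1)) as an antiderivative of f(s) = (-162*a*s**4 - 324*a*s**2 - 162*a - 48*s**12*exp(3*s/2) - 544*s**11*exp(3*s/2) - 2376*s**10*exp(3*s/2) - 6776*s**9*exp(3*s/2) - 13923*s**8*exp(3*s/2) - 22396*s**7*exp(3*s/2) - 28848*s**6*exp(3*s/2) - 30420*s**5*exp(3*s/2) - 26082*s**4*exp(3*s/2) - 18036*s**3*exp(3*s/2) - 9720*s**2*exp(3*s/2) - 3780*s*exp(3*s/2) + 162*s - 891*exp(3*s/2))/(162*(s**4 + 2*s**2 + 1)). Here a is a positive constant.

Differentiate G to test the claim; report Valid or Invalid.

d/ds[G] = (-48*s**12*exp(3*s/2) - 544*s**11*exp(3*s/2) - 2376*s**10*exp(3*s/2) - 6776*s**9*exp(3*s/2) - 13923*s**8*exp(3*s/2) - 22396*s**7*exp(3*s/2) - 28848*s**6*exp(3*s/2) - 30420*s**5*exp(3*s/2) - 26082*s**4*exp(3*s/2) - 18036*s**3*exp(3*s/2) - 9720*s**2*exp(3*s/2) - 3780*s*exp(3*s/2) + 162*s - 891*exp(3*s/2))/(162*s**4 + 324*s**2 + 162)
d/ds[G] - f(s) = a != 0.

Invalid: d/ds[G] - f = a, which is not 0.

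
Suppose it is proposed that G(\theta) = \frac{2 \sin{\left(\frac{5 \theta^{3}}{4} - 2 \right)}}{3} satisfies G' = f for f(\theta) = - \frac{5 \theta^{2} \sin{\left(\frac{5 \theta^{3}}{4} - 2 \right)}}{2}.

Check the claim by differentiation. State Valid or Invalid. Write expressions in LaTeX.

Invalid: d/d\theta[G] - f = \frac{5 \theta^{2} \sin{\left(\frac{5 \theta^{3}}{4} - 2 \right)}}{2} + \frac{5 \theta^{2} \cos{\left(\frac{5 \theta^{3}}{4} - 2 \right)}}{2}, which is not 0.

d/d\theta[G] = \frac{5 \theta^{2} \cos{\left(\frac{5 \theta^{3}}{4} - 2 \right)}}{2}
d/d\theta[G] - f(\theta) = \frac{5 \theta^{2} \sin{\left(\frac{5 \theta^{3}}{4} - 2 \right)}}{2} + \frac{5 \theta^{2} \cos{\left(\frac{5 \theta^{3}}{4} - 2 \right)}}{2} != 0.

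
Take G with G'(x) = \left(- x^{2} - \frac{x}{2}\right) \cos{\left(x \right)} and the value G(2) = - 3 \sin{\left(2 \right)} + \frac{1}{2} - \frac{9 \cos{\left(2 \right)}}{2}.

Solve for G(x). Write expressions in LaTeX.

G(x) = - \frac{2 x^{2} \sin{\left(x \right)} + x \sin{\left(x \right)} + 4 x \cos{\left(x \right)} - 4 \sin{\left(x \right)} + \cos{\left(x \right)} - 1}{2}

A first test for any G(x): its x-derivative must equal the given G'(x).
A general antiderivative is - x^{2} \sin{\left(x \right)} - \frac{x \sin{\left(x \right)}}{2} - 2 x \cos{\left(x \right)} + 2 \sin{\left(x \right)} - \frac{\cos{\left(x \right)}}{2} + C.
The condition gives C = - 3 \sin{\left(2 \right)} + \frac{1}{2} - \frac{9 \cos{\left(2 \right)}}{2} - (- 3 \sin{\left(2 \right)} - \frac{9 \cos{\left(2 \right)}}{2}) = \frac{1}{2}.
So G(x) = - \frac{2 x^{2} \sin{\left(x \right)} + x \sin{\left(x \right)} + 4 x \cos{\left(x \right)} - 4 \sin{\left(x \right)} + \cos{\left(x \right)} - 1}{2}.
Check: d/dx[- \frac{2 x^{2} \sin{\left(x \right)} + x \sin{\left(x \right)} + 4 x \cos{\left(x \right)} - 4 \sin{\left(x \right)} + \cos{\left(x \right)} - 1}{2}] = - x^{2} \cos{\left(x \right)} - \frac{x \cos{\left(x \right)}}{2}, which equals G'(x).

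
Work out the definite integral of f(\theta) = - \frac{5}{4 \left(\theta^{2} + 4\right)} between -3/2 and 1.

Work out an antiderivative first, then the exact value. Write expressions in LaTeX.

Antiderivative: F(\theta) = - \frac{5 \operatorname{atan}{\left(\frac{\theta}{2} \right)}}{8}; value = - \frac{5 \operatorname{atan}{\left(\frac{3}{4} \right)}}{8} - \frac{5 \operatorname{atan}{\left(\frac{1}{2} \right)}}{8}

Any candidate F(\theta) must reproduce f(\theta) exactly when differentiated.
F(\theta) = - \frac{5 \operatorname{atan}{\left(\frac{\theta}{2} \right)}}{8} is an antiderivative of f.
Check: d/d\theta[- \frac{5 \operatorname{atan}{\left(\frac{\theta}{2} \right)}}{8}] = - \frac{5}{4 \theta^{2} + 16}, which equals f(\theta).
F(1) = - \frac{5 \operatorname{atan}{\left(\frac{1}{2} \right)}}{8}; F(-3/2) = \frac{5 \operatorname{atan}{\left(\frac{3}{4} \right)}}{8}.
Integral = F(1) - F(-3/2) = - \frac{5 \operatorname{atan}{\left(\frac{3}{4} \right)}}{8} - \frac{5 \operatorname{atan}{\left(\frac{1}{2} \right)}}{8}.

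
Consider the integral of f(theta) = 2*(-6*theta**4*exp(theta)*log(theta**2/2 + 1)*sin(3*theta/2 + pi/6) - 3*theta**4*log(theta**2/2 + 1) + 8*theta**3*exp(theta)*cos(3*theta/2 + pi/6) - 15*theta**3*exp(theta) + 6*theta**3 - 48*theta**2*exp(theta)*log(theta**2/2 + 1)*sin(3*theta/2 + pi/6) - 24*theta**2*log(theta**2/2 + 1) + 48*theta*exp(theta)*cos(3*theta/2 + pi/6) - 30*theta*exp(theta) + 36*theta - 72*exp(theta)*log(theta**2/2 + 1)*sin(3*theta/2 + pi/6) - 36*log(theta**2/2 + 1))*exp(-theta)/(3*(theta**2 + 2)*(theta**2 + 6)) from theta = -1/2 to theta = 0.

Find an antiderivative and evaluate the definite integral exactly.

A first test for any F(theta): its theta-derivative must equal f(theta) identically.
F(theta) = -2*(-4*cos(3*theta/2 + pi/6)/3 - exp(-theta))*log(theta**2/2 + 1) - 5*log(theta**2 + 6) is an antiderivative of f.
Check: d/dtheta[-2*(-4*cos(3*theta/2 + pi/6)/3 - exp(-theta))*log(theta**2/2 + 1) - 5*log(theta**2 + 6)] = (-12*theta**4*exp(theta)*log(theta**2/2 + 1)*sin(3*theta/2 + pi/6) - 6*theta**4*log(theta**2/2 + 1) + 16*theta**3*exp(theta)*cos(3*theta/2 + pi/6) - 30*theta**3*exp(theta) + 12*theta**3 - 96*theta**2*exp(theta)*log(theta**2/2 + 1)*sin(3*theta/2 + pi/6) - 48*theta**2*log(theta**2/2 + 1) + 96*theta*exp(theta)*cos(3*theta/2 + pi/6) - 60*theta*exp(theta) + 72*theta - 144*exp(theta)*log(theta**2/2 + 1)*sin(3*theta/2 + pi/6) - 72*log(theta**2/2 + 1))/(3*theta**4*exp(theta) + 24*theta**2*exp(theta) + 36*exp(theta)), which equals f(theta).
F(0) = -5*log(6); F(-1/2) = -5*log(25/4) + 8*log(9/8)*sin(3/4 + pi/3)/3 + 2*exp(1/2)*log(9/8).
Integral = F(0) - F(-1/2) = -5*log(6) - 2*exp(1/2)*log(9/8) - 8*log(9/8)*sin(3/4 + pi/3)/3 + 5*log(25/4).

Antiderivative: F(theta) = -2*(-4*cos(3*theta/2 + pi/6)/3 - exp(-theta))*log(theta**2/2 + 1) - 5*log(theta**2 + 6); value = -5*log(6) - 2*exp(1/2)*log(9/8) - 8*log(9/8)*sin(3/4 + pi/3)/3 + 5*log(25/4)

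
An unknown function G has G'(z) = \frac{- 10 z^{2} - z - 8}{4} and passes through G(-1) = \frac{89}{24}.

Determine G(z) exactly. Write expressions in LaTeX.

Recover the given G'(z) by differentiating a candidate G(z); any mismatch rules it out.
A general antiderivative is - \frac{5 z^{3}}{6} - \frac{z^{2}}{8} - 2 z + C.
The condition gives C = \frac{89}{24} - (\frac{65}{24}) = 1.
So G(z) = - \frac{5 z^{3}}{6} - \frac{z^{2}}{8} - 2 z + 1.
Check: d/dz[- \frac{5 z^{3}}{6} - \frac{z^{2}}{8} - 2 z + 1] = - \frac{5 z^{2}}{2} - \frac{z}{4} - 2, which equals G'(z).

G(z) = - \frac{5 z^{3}}{6} - \frac{z^{2}}{8} - 2 z + 1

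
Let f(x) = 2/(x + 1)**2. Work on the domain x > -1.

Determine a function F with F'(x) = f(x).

A candidate is checked by its d/dx: the result must match f(x).
Check: d/dx[-2/(x + 1)] = 2/(x**2 + 2*x + 1), which equals f(x).

An antiderivative is F(x) = -2/(x + 1).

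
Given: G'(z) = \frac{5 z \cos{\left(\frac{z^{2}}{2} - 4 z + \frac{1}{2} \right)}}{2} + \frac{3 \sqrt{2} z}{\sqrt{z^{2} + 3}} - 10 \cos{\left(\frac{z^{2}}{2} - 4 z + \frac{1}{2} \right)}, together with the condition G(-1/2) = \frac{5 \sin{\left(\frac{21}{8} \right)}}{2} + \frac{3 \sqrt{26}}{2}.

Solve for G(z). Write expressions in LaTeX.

The integrand splits into summands that can be handled one at a time.
A general antiderivative is 3 \sqrt{2 z^{2} + 6} + \frac{5 \sin{\left(\frac{z^{2}}{2} - 4 z + \frac{1}{2} \right)}}{2} + C.
The condition gives C = \frac{5 \sin{\left(\frac{21}{8} \right)}}{2} + \frac{3 \sqrt{26}}{2} - (\frac{5 \sin{\left(\frac{21}{8} \right)}}{2} + \frac{3 \sqrt{26}}{2}) = 0.
So G(z) = \frac{6 \sqrt{2} \sqrt{z^{2} + 3} + 5 \sin{\left(\frac{z^{2}}{2} - 4 z + \frac{1}{2} \right)}}{2}.
Check: d/dz[\frac{6 \sqrt{2} \sqrt{z^{2} + 3} + 5 \sin{\left(\frac{z^{2}}{2} - 4 z + \frac{1}{2} \right)}}{2}] = \frac{5 z \sqrt{z^{2} + 3} \cos{\left(\frac{z^{2}}{2} - 4 z + \frac{1}{2} \right)} + 6 \sqrt{2} z - 20 \sqrt{z^{2} + 3} \cos{\left(\frac{z^{2}}{2} - 4 z + \frac{1}{2} \right)}}{2 \sqrt{z^{2} + 3}}, which equals G'(z).

G(z) = \frac{6 \sqrt{2} \sqrt{z^{2} + 3} + 5 \sin{\left(\frac{z^{2}}{2} - 4 z + \frac{1}{2} \right)}}{2}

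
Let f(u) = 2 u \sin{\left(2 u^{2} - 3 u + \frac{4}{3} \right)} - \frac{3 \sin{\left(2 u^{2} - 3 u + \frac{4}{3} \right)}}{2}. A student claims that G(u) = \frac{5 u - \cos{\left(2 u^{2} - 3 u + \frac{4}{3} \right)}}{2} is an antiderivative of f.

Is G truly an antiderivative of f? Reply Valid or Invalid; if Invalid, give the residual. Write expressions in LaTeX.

d/du[G] = 2 u \sin{\left(2 u^{2} - 3 u + \frac{4}{3} \right)} - \frac{3 \sin{\left(2 u^{2} - 3 u + \frac{4}{3} \right)}}{2} + \frac{5}{2}
d/du[G] - f(u) = \frac{5}{2} != 0.

Invalid: d/du[G] - f = \frac{5}{2}, which is not 0.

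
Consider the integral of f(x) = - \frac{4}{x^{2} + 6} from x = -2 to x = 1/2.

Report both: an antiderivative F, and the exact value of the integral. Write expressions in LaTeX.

Since d/dx undoes antidifferentiation here, F'(x) = f(x) is required of F(x).
F(x) = - \frac{2 \sqrt{6} \operatorname{atan}{\left(\frac{\sqrt{6} x}{6} \right)}}{3} is an antiderivative of f.
Check: d/dx[- \frac{2 \sqrt{6} \operatorname{atan}{\left(\frac{\sqrt{6} x}{6} \right)}}{3}] = - \frac{4}{x^{2} + 6} = f(x).
F(1/2) = - \frac{2 \sqrt{6} \operatorname{atan}{\left(\frac{\sqrt{6}}{12} \right)}}{3}; F(-2) = \frac{2 \sqrt{6} \operatorname{atan}{\left(\frac{\sqrt{6}}{3} \right)}}{3}.
Integral = F(1/2) - F(-2) = - \frac{2 \sqrt{6} \operatorname{atan}{\left(\frac{\sqrt{6}}{3} \right)}}{3} - \frac{2 \sqrt{6} \operatorname{atan}{\left(\frac{\sqrt{6}}{12} \right)}}{3}.

Antiderivative: F(x) = - \frac{2 \sqrt{6} \operatorname{atan}{\left(\frac{\sqrt{6} x}{6} \right)}}{3}; value = - \frac{2 \sqrt{6} \operatorname{atan}{\left(\frac{\sqrt{6}}{3} \right)}}{3} - \frac{2 \sqrt{6} \operatorname{atan}{\left(\frac{\sqrt{6}}{12} \right)}}{3}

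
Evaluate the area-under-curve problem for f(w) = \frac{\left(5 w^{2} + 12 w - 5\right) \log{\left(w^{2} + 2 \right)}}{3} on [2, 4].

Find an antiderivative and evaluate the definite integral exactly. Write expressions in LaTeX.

Antiderivative: F(w) = \frac{5 w^{3} \log{\left(w^{2} + 2 \right)}}{9} - \frac{10 w^{3}}{27} + 2 w^{2} \log{\left(w^{2} + 2 \right)} - 2 w^{2} - \frac{5 w \log{\left(w^{2} + 2 \right)}}{3} + \frac{50 w}{9} + 4 \log{\left(w^{2} + 2 \right)} - \frac{50 \sqrt{2} \operatorname{atan}{\left(\frac{\sqrt{2} w}{2} \right)}}{9}; value = - \frac{908}{27} - \frac{118 \log{\left(6 \right)}}{9} - \frac{50 \sqrt{2} \operatorname{atan}{\left(2 \sqrt{2} \right)}}{9} + \frac{50 \sqrt{2} \operatorname{atan}{\left(\sqrt{2} \right)}}{9} + \frac{584 \log{\left(18 \right)}}{9}

An antiderivative F(w) passes only if d/dw[F] lands on f(w) exactly.
F(w) = \frac{5 w^{3} \log{\left(w^{2} + 2 \right)}}{9} - \frac{10 w^{3}}{27} + 2 w^{2} \log{\left(w^{2} + 2 \right)} - 2 w^{2} - \frac{5 w \log{\left(w^{2} + 2 \right)}}{3} + \frac{50 w}{9} + 4 \log{\left(w^{2} + 2 \right)} - \frac{50 \sqrt{2} \operatorname{atan}{\left(\frac{\sqrt{2} w}{2} \right)}}{9} is an antiderivative of f.
Check: d/dw[\frac{5 w^{3} \log{\left(w^{2} + 2 \right)}}{9} - \frac{10 w^{3}}{27} + 2 w^{2} \log{\left(w^{2} + 2 \right)} - 2 w^{2} - \frac{5 w \log{\left(w^{2} + 2 \right)}}{3} + \frac{50 w}{9} + 4 \log{\left(w^{2} + 2 \right)} - \frac{50 \sqrt{2} \operatorname{atan}{\left(\frac{\sqrt{2} w}{2} \right)}}{9}] = \frac{5 w^{2} \log{\left(w^{2} + 2 \right)}}{3} + 4 w \log{\left(w^{2} + 2 \right)} - \frac{5 \log{\left(w^{2} + 2 \right)}}{3}, which equals f(w).
F(4) = - \frac{904}{27} - \frac{50 \sqrt{2} \operatorname{atan}{\left(2 \sqrt{2} \right)}}{9} + \frac{584 \log{\left(18 \right)}}{9}; F(2) = - \frac{50 \sqrt{2} \operatorname{atan}{\left(\sqrt{2} \right)}}{9} + \frac{4}{27} + \frac{118 \log{\left(6 \right)}}{9}.
Integral = F(4) - F(2) = - \frac{908}{27} - \frac{118 \log{\left(6 \right)}}{9} - \frac{50 \sqrt{2} \operatorname{atan}{\left(2 \sqrt{2} \right)}}{9} + \frac{50 \sqrt{2} \operatorname{atan}{\left(\sqrt{2} \right)}}{9} + \frac{584 \log{\left(18 \right)}}{9}.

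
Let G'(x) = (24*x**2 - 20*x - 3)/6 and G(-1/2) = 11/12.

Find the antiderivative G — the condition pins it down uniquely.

G(x) = 4*x**3/3 - 5*x**2/3 - x/2 + 5/4

Check a candidate G(x) by differentiating: d/dx[G] must match the given G'(x).
A general antiderivative is 4*x**3/3 - 5*x**2/3 - x/2 - 3/4 + C.
The condition gives C = 11/12 - (-13/12) = 2.
So G(x) = 4*x**3/3 - 5*x**2/3 - x/2 + 5/4.
Check: d/dx[4*x**3/3 - 5*x**2/3 - x/2 + 5/4] = 4*x**2 - 10*x/3 - 1/2, which equals G'(x).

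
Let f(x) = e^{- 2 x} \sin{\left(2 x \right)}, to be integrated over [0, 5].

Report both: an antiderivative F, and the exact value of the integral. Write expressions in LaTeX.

Antiderivative: F(x) = \frac{\left(- \sin{\left(2 x \right)} - \cos{\left(2 x \right)}\right) e^{- 2 x}}{4}; value = - \frac{\sin{\left(10 \right)}}{4 e^{10}} - \frac{\cos{\left(10 \right)}}{4 e^{10}} + \frac{1}{4}

Whatever form F(x) takes, F'(x) = f(x) is non-negotiable.
F(x) = \frac{\left(- \sin{\left(2 x \right)} - \cos{\left(2 x \right)}\right) e^{- 2 x}}{4} is an antiderivative of f.
Check: d/dx[\frac{\left(- \sin{\left(2 x \right)} - \cos{\left(2 x \right)}\right) e^{- 2 x}}{4}] = e^{- 2 x} \sin{\left(2 x \right)} = f(x).
F(5) = - \frac{\sin{\left(10 \right)}}{4 e^{10}} - \frac{\cos{\left(10 \right)}}{4 e^{10}}; F(0) = - \frac{1}{4}.
Integral = F(5) - F(0) = - \frac{\sin{\left(10 \right)}}{4 e^{10}} - \frac{\cos{\left(10 \right)}}{4 e^{10}} + \frac{1}{4}.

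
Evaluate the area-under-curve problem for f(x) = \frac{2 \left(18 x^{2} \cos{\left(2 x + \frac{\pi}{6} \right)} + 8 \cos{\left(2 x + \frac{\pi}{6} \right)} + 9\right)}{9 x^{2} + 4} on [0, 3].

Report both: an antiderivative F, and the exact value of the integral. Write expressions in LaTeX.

Antiderivative: F(x) = 2 \sin{\left(2 x + \frac{\pi}{6} \right)} + 3 \operatorname{atan}{\left(\frac{3 x}{2} \right)}; value = -1 + 2 \sin{\left(\frac{\pi}{6} + 6 \right)} + 3 \operatorname{atan}{\left(\frac{9}{2} \right)}

A candidate is checked by its d/dx: the result must match f(x).
F(x) = 2 \sin{\left(2 x + \frac{\pi}{6} \right)} + 3 \operatorname{atan}{\left(\frac{3 x}{2} \right)} is an antiderivative of f.
Check: d/dx[2 \sin{\left(2 x + \frac{\pi}{6} \right)} + 3 \operatorname{atan}{\left(\frac{3 x}{2} \right)}] = \frac{36 x^{2} \cos{\left(2 x + \frac{\pi}{6} \right)} + 16 \cos{\left(2 x + \frac{\pi}{6} \right)} + 18}{9 x^{2} + 4}, which equals f(x).
F(3) = 2 \sin{\left(\frac{\pi}{6} + 6 \right)} + 3 \operatorname{atan}{\left(\frac{9}{2} \right)}; F(0) = 1.
Integral = F(3) - F(0) = -1 + 2 \sin{\left(\frac{\pi}{6} + 6 \right)} + 3 \operatorname{atan}{\left(\frac{9}{2} \right)}.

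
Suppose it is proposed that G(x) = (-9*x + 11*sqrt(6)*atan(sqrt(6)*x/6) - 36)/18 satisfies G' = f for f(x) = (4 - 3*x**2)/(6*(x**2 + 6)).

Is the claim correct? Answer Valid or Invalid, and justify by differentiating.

d/dx[G] = (4 - 3*x**2)/(6*x**2 + 36)
This equals f(x) exactly, so the claim holds.

Valid: G'(x) = f(x).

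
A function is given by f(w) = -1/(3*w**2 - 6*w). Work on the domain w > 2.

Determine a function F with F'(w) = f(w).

The denominator factors as 3*w*(w - 2); partial fractions split f into directly integrable pieces: -1/(6*(w - 2)) + 1/(6*w).
Check: d/dw[log(w)/6 - log(w - 2)/6] = -1/(3*w**2 - 6*w) = f(w).

An antiderivative is F(w) = log(w)/6 - log(w - 2)/6.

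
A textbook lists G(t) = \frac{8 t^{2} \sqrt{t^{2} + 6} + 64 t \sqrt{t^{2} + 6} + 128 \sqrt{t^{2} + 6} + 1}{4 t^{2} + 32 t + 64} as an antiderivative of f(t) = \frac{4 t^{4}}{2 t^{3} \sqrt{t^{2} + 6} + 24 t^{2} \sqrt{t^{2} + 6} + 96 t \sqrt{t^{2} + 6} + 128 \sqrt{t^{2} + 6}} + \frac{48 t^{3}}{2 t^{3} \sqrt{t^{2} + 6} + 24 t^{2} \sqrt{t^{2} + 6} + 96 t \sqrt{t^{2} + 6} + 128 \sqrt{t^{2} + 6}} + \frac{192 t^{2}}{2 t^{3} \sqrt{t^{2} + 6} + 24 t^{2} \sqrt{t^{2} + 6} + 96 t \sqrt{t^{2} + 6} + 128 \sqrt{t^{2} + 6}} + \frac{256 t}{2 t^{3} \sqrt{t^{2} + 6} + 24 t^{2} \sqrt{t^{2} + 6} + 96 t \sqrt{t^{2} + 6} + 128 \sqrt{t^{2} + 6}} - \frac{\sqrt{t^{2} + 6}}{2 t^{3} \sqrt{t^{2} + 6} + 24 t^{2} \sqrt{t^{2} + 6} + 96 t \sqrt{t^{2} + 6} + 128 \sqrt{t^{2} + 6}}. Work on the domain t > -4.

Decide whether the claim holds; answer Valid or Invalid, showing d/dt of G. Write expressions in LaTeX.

d/dt[G] = \frac{4 t^{4} + 48 t^{3} + 192 t^{2} + 256 t - \sqrt{t^{2} + 6}}{2 t^{3} \sqrt{t^{2} + 6} + 24 t^{2} \sqrt{t^{2} + 6} + 96 t \sqrt{t^{2} + 6} + 128 \sqrt{t^{2} + 6}}
This equals f(t) exactly, so the claim holds.

Valid. The derivative of G reproduces f.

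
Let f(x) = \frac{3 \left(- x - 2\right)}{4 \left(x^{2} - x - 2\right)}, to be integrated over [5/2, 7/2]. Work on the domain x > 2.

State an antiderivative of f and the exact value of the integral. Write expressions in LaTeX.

Factor the denominator (4 \left(x - 2\right) \left(x + 1\right)) and decompose: f = \frac{1}{4 \left(x + 1\right)} - \frac{1}{x - 2}; each piece integrates to a log, atan, or power term.
F(x) = \frac{- 4 \log{\left(x - 2 \right)} + \log{\left(x + 1 \right)}}{4} is an antiderivative of f.
Check: d/dx[\frac{- 4 \log{\left(x - 2 \right)} + \log{\left(x + 1 \right)}}{4}] = \frac{- 3 x - 6}{4 x^{2} - 4 x - 8}, which equals f(x).
F(7/2) = - \log{\left(\frac{3}{2} \right)} + \frac{\log{\left(\frac{9}{2} \right)}}{4}; F(5/2) = \frac{\log{\left(\frac{7}{2} \right)}}{4} + \log{\left(2 \right)}.
Integral = F(7/2) - F(5/2) = - \log{\left(2 \right)} - \log{\left(\frac{3}{2} \right)} - \frac{\log{\left(\frac{7}{2} \right)}}{4} + \frac{\log{\left(\frac{9}{2} \right)}}{4}.

Antiderivative: F(x) = \frac{- 4 \log{\left(x - 2 \right)} + \log{\left(x + 1 \right)}}{4}; value = - \log{\left(2 \right)} - \log{\left(\frac{3}{2} \right)} - \frac{\log{\left(\frac{7}{2} \right)}}{4} + \frac{\log{\left(\frac{9}{2} \right)}}{4}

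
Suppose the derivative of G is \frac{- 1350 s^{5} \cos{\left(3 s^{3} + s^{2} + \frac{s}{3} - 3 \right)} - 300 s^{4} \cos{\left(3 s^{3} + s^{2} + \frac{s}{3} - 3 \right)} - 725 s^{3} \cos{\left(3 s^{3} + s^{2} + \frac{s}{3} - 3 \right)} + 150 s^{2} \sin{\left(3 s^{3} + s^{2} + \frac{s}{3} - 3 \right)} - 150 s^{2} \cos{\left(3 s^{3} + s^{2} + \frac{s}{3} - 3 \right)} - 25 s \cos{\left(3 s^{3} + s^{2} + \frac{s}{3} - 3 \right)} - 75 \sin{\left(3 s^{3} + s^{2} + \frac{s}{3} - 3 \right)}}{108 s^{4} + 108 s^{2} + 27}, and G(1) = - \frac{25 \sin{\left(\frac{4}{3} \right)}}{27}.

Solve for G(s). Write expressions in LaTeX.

A first test for any G(s): its s-derivative must equal the given G'(s).
A general antiderivative is - \frac{25 s \sin{\left(3 s^{3} + s^{2} + \frac{s}{3} - 3 \right)}}{9 \left(2 s^{2} + 1\right)} + C.
The condition gives C = - \frac{25 \sin{\left(\frac{4}{3} \right)}}{27} - (- \frac{25 \sin{\left(\frac{4}{3} \right)}}{27}) = 0.
So G(s) = - \frac{25 s \sin{\left(3 s^{3} + s^{2} + \frac{s}{3} - 3 \right)}}{9 \left(2 s^{2} + 1\right)}.
Check: d/ds[- \frac{25 s \sin{\left(3 s^{3} + s^{2} + \frac{s}{3} - 3 \right)}}{9 \left(2 s^{2} + 1\right)}] = \frac{- 1350 s^{5} \cos{\left(3 s^{3} + s^{2} + \frac{s}{3} - 3 \right)} - 300 s^{4} \cos{\left(3 s^{3} + s^{2} + \frac{s}{3} - 3 \right)} - 725 s^{3} \cos{\left(3 s^{3} + s^{2} + \frac{s}{3} - 3 \right)} + 150 s^{2} \sin{\left(3 s^{3} + s^{2} + \frac{s}{3} - 3 \right)} - 150 s^{2} \cos{\left(3 s^{3} + s^{2} + \frac{s}{3} - 3 \right)} - 25 s \cos{\left(3 s^{3} + s^{2} + \frac{s}{3} - 3 \right)} - 75 \sin{\left(3 s^{3} + s^{2} + \frac{s}{3} - 3 \right)}}{108 s^{4} + 108 s^{2} + 27} = G'(s).

G(s) = - \frac{25 s \sin{\left(3 s^{3} + s^{2} + \frac{s}{3} - 3 \right)}}{9 \left(2 s^{2} + 1\right)}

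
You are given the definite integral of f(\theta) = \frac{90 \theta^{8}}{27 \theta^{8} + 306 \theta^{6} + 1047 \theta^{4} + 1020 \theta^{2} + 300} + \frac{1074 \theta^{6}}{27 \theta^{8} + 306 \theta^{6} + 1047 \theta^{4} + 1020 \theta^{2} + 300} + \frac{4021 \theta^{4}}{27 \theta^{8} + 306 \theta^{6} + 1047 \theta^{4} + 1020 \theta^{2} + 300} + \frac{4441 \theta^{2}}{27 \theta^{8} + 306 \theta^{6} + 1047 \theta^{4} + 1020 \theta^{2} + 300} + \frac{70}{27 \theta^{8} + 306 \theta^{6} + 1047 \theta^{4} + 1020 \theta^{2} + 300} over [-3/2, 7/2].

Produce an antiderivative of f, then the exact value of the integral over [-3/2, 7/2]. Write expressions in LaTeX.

The integrand splits into summands that can be handled one at a time.
F(\theta) = - \frac{\theta \left(- 5 \theta^{2} - \frac{1}{3} + \frac{1}{2 \left(\theta^{2} + 5\right)}\right)}{\frac{3 \theta^{2}}{2} + 1} is an antiderivative of f.
Check: d/d\theta[- \frac{\theta \left(- 5 \theta^{2} - \frac{1}{3} + \frac{1}{2 \left(\theta^{2} + 5\right)}\right)}{\frac{3 \theta^{2}}{2} + 1}] = \frac{90 \theta^{8} + 1074 \theta^{6} + 4021 \theta^{4} + 4441 \theta^{2} + 70}{27 \theta^{8} + 306 \theta^{6} + 1047 \theta^{4} + 1020 \theta^{2} + 300}, which equals f(\theta).
F(7/2) = \frac{39641}{3565}; F(-3/2) = - \frac{4007}{1015}.
Integral = F(7/2) - F(-3/2) = \frac{10904114}{723695}.

Antiderivative: F(\theta) = - \frac{\theta \left(- 5 \theta^{2} - \frac{1}{3} + \frac{1}{2 \left(\theta^{2} + 5\right)}\right)}{\frac{3 \theta^{2}}{2} + 1}; value = \frac{10904114}{723695}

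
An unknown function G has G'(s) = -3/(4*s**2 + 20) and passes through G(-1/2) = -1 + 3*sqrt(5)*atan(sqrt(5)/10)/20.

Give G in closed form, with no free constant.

For G(s) to be correct, d/ds[G] must agree with the stated G'(s) identically.
A general antiderivative is -3*sqrt(5)*atan(sqrt(5)*s/5)/20 + C.
The condition gives C = -1 + 3*sqrt(5)*atan(sqrt(5)/10)/20 - (3*sqrt(5)*atan(sqrt(5)/10)/20) = -1.
So G(s) = (-3*sqrt(5)*atan(sqrt(5)*s/5) - 20)/20.
Check: d/ds[(-3*sqrt(5)*atan(sqrt(5)*s/5) - 20)/20] = -3/(4*s**2 + 20) = G'(s).

G(s) = (-3*sqrt(5)*atan(sqrt(5)*s/5) - 20)/20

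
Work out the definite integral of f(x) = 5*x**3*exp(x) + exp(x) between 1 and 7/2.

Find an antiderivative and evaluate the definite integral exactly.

f has the shape u'v + uv' for u = 5*x**3 - 15*x**2 + 30*x - 29 and v = exp(x) — it is the derivative of the product u*v.
F(x) = (5*x**3 - 15*x**2 + 30*x - 29)*exp(x) is an antiderivative of f.
Check: d/dx[(5*x**3 - 15*x**2 + 30*x - 29)*exp(x)] = 5*x**3*exp(x) + exp(x) = f(x).
F(7/2) = 853*exp(7/2)/8; F(1) = -9*exp(1).
Integral = F(7/2) - F(1) = 9*exp(1) + 853*exp(7/2)/8.

Antiderivative: F(x) = (5*x**3 - 15*x**2 + 30*x - 29)*exp(x); value = 9*exp(1) + 853*exp(7/2)/8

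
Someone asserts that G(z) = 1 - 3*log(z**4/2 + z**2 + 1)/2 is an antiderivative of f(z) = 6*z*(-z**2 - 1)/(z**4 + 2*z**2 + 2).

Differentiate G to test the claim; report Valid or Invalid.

d/dz[G] = (-6*z**3 - 6*z)/(z**4 + 2*z**2 + 2)
This equals f(z) exactly, so the claim holds.

Valid. The derivative of G reproduces f.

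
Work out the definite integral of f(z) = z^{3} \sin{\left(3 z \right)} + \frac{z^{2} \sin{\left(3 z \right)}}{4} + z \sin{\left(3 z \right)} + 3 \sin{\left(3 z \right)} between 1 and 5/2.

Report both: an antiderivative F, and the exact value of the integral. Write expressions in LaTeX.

Antiderivative: F(z) = - \frac{z^{3} \cos{\left(3 z \right)}}{3} + \frac{z^{2} \sin{\left(3 z \right)}}{3} - \frac{z^{2} \cos{\left(3 z \right)}}{12} + \frac{z \sin{\left(3 z \right)}}{18} - \frac{z \cos{\left(3 z \right)}}{9} + \frac{\sin{\left(3 z \right)}}{27} - \frac{53 \cos{\left(3 z \right)}}{54}; value = - \frac{3019 \cos{\left(\frac{15}{2} \right)}}{432} + \frac{163 \cos{\left(3 \right)}}{108} - \frac{23 \sin{\left(3 \right)}}{54} + \frac{61 \sin{\left(\frac{15}{2} \right)}}{27}

The integrand splits into summands that can be handled one at a time.
F(z) = - \frac{z^{3} \cos{\left(3 z \right)}}{3} + \frac{z^{2} \sin{\left(3 z \right)}}{3} - \frac{z^{2} \cos{\left(3 z \right)}}{12} + \frac{z \sin{\left(3 z \right)}}{18} - \frac{z \cos{\left(3 z \right)}}{9} + \frac{\sin{\left(3 z \right)}}{27} - \frac{53 \cos{\left(3 z \right)}}{54} is an antiderivative of f.
Check: d/dz[- \frac{z^{3} \cos{\left(3 z \right)}}{3} + \frac{z^{2} \sin{\left(3 z \right)}}{3} - \frac{z^{2} \cos{\left(3 z \right)}}{12} + \frac{z \sin{\left(3 z \right)}}{18} - \frac{z \cos{\left(3 z \right)}}{9} + \frac{\sin{\left(3 z \right)}}{27} - \frac{53 \cos{\left(3 z \right)}}{54}] = z^{3} \sin{\left(3 z \right)} + \frac{z^{2} \sin{\left(3 z \right)}}{4} + z \sin{\left(3 z \right)} + 3 \sin{\left(3 z \right)} = f(z).
F(5/2) = - \frac{3019 \cos{\left(\frac{15}{2} \right)}}{432} + \frac{61 \sin{\left(\frac{15}{2} \right)}}{27}; F(1) = \frac{23 \sin{\left(3 \right)}}{54} - \frac{163 \cos{\left(3 \right)}}{108}.
Integral = F(5/2) - F(1) = - \frac{3019 \cos{\left(\frac{15}{2} \right)}}{432} + \frac{163 \cos{\left(3 \right)}}{108} - \frac{23 \sin{\left(3 \right)}}{54} + \frac{61 \sin{\left(\frac{15}{2} \right)}}{27}.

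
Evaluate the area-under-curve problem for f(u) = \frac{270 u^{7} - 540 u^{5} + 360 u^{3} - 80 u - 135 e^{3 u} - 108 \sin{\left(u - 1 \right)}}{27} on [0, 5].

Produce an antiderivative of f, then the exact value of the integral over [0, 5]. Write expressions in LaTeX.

Differentiate the proposed F(u) back; it has to land on f(u) exactly.
F(u) = \frac{5 \left(\frac{2}{3} - u^{2}\right)^{4}}{4} - \frac{5 e^{3 u}}{3} + 4 \cos{\left(u - 1 \right)} is an antiderivative of f.
Check: d/du[\frac{5 \left(\frac{2}{3} - u^{2}\right)^{4}}{4} - \frac{5 e^{3 u}}{3} + 4 \cos{\left(u - 1 \right)}] = 10 u^{7} - 20 u^{5} + \frac{40 u^{3}}{3} - \frac{80 u}{27} - 5 e^{3 u} - 4 \sin{\left(u - 1 \right)}, which equals f(u).
F(5) = - \frac{5 e^{15}}{3} + 4 \cos{\left(4 \right)} + \frac{141991205}{324}; F(0) = - \frac{115}{81} + 4 \cos{\left(1 \right)}.
Integral = F(5) - F(0) = - \frac{5 e^{15}}{3} + 4 \cos{\left(4 \right)} - 4 \cos{\left(1 \right)} + \frac{47330555}{108}.

Antiderivative: F(u) = \frac{5 \left(\frac{2}{3} - u^{2}\right)^{4}}{4} - \frac{5 e^{3 u}}{3} + 4 \cos{\left(u - 1 \right)}; value = - \frac{5 e^{15}}{3} + 4 \cos{\left(4 \right)} - 4 \cos{\left(1 \right)} + \frac{47330555}{108}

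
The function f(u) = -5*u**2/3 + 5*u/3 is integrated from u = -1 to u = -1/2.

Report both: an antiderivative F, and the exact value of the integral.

Antiderivative: F(u) = -5*u**2*(2*u - 3)/18; value = -10/9

Integrate term by term and add the pieces.
F(u) = -5*u**2*(2*u - 3)/18 is an antiderivative of f.
Check: d/du[-5*u**2*(2*u - 3)/18] = -5*u**2/3 + 5*u/3 = f(u).
F(-1/2) = 5/18; F(-1) = 25/18.
Integral = F(-1/2) - F(-1) = -10/9.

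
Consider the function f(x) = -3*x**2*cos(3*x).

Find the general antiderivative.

A first test for any F(x): its x-derivative must equal f(x) identically.
Check: d/dx[-(9*x**2*sin(3*x) + 6*x*cos(3*x) - 2*sin(3*x))/9] = -3*x**2*cos(3*x) = f(x).

F(x) = -(9*x**2*sin(3*x) + 6*x*cos(3*x) - 2*sin(3*x))/9 + C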